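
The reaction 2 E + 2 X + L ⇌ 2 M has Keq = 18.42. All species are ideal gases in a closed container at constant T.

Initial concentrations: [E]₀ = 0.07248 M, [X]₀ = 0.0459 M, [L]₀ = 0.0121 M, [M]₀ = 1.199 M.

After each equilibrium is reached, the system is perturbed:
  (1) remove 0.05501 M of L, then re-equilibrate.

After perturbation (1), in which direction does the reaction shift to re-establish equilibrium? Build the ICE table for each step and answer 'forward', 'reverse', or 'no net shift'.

Direction: reverse

Q₀ = 1.0735e+07 vs Keq = 18.42 ⇒ Q>K, reverse
Step 1:
                  E         X         L         M
  init      0.07248    0.0459    0.0121     1.199
  Δ           0.503     0.503    0.2515    -0.503
  eq         0.5755    0.5489    0.2636     0.696
  solve Keq expr → x = -0.2515; check Q = 18.42
Then remove 0.05501 M of L.
Step 2:
                  E         X         L         M
  init       0.5755    0.5489    0.2086     0.696
  Δ         0.01909   0.01909  0.009547  -0.01909
  eq         0.5946     0.568    0.2181    0.6769
  solve Keq expr → x = -0.009547; check Q = 18.42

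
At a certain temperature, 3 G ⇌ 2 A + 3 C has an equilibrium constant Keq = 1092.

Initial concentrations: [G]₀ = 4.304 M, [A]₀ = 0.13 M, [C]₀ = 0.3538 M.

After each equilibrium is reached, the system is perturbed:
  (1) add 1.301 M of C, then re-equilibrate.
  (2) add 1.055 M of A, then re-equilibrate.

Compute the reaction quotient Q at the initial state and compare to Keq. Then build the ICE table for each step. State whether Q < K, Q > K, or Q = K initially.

Q₀ = 9.3874e-06 vs Keq = 1092 ⇒ Q<K, forward
Step 1:
                   G          A          C
  I            4.304       0.13     0.3538
  C           -3.593      2.395      3.593
  E           0.7108      2.525      3.947
  solve Keq expr → x = 1.198; check Q = 1092
Then add 1.301 M of C.
Step 2:
                   G          A          C
  I           0.7108      2.525      5.248
  C           0.1746    -0.1164    -0.1746
  E           0.8854      2.409      5.073
  solve Keq expr → x = -0.05819; check Q = 1092
Then add 1.055 M of A.
Step 3:
                   G          A          C
  I           0.8854      3.464      5.073
  C            0.178    -0.1187     -0.178
  E            1.063      3.345      4.895
  solve Keq expr → x = -0.05933; check Q = 1092

Q₀ = 9.3874e-06; Q < K (proceeds forward)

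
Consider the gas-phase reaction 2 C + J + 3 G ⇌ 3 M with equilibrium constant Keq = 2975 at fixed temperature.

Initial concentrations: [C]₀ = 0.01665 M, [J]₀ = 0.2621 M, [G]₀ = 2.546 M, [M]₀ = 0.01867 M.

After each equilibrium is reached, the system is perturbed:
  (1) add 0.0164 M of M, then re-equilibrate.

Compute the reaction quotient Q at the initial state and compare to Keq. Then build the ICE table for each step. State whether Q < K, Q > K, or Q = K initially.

Q₀ = 0.005427 vs Keq = 2975 ⇒ Q<K, forward
Step 1:
                   C          J          G          M
  init       0.01665     0.2621      2.546    0.01867
  Δ         -0.01657  -0.008284   -0.02485    0.02485
  eq      8.2537e-05     0.2538      2.521    0.04352
  solve Keq expr → x = 0.008284; check Q = 2975
Then add 0.0164 M of M.
Step 2:
                   C          J          G          M
  init    8.2537e-05     0.2538      2.521    0.05992
  Δ       5.0540e-05 2.5270e-05 7.5810e-05 -7.5810e-05
  eq      1.3308e-04     0.2538      2.521    0.05985
  solve Keq expr → x = -2.5270e-05; check Q = 2975

Q₀ = 0.005427; Q < K (proceeds forward)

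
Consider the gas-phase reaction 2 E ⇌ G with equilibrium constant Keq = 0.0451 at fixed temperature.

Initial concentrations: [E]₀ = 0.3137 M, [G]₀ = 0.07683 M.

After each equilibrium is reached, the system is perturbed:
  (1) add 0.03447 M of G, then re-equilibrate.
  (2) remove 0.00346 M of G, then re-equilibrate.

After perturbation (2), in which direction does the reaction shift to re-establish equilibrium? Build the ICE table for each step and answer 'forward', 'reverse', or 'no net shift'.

Q₀ = 0.7807 vs Keq = 0.0451 ⇒ Q>K, reverse
Step 1:
                  E         G
  I          0.3137   0.07683
  C          0.1355  -0.06773
  E          0.4492  0.009099
  solve Keq expr → x = -0.06773; check Q = 0.0451
Then add 0.03447 M of G.
Step 2:
                  E         G
  I          0.4492   0.04357
  C         0.06344  -0.03172
  E          0.5126   0.01185
  solve Keq expr → x = -0.03172; check Q = 0.0451
Then remove 0.00346 M of G.
Step 3:
                  E         G
  I          0.5126   0.00839
  C       -0.006338  0.003169
  E          0.5063   0.01156
  solve Keq expr → x = 0.003169; check Q = 0.0451

Direction: forward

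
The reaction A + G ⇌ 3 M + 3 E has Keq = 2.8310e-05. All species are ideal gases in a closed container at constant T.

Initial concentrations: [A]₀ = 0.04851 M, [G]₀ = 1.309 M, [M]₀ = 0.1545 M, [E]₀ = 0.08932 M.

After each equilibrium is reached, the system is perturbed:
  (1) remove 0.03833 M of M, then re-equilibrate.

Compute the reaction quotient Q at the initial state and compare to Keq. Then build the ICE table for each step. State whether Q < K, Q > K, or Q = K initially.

Q₀ = 4.1387e-05 vs Keq = 2.8310e-05 ⇒ Q>K, reverse
Step 1:
                   A          G          M          E
  init       0.04851      1.309     0.1545    0.08932
  Δ         0.002055   0.002055  -0.006164  -0.006164
  eq         0.05056      1.311     0.1483    0.08316
  solve Keq expr → x = -0.002055; check Q = 2.8310e-05
Then remove 0.03833 M of M.
Step 2:
                   A          G          M          E
  init       0.05056      1.311       0.11    0.08316
  Δ        -0.004509  -0.004509    0.01353    0.01353
  eq         0.04606      1.307     0.1235    0.09668
  solve Keq expr → x = 0.004509; check Q = 2.8310e-05

Q₀ = 4.1387e-05; Q > K (proceeds reverse)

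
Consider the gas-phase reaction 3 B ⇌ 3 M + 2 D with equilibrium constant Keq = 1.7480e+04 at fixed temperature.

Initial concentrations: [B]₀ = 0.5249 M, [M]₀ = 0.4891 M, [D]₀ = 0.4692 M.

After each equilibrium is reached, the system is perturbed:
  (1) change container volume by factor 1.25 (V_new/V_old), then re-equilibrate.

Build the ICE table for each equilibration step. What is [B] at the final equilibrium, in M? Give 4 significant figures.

Q₀ = 0.1781 vs Keq = 1.7480e+04 ⇒ Q<K, forward
Step 1:
                    B           M           D
  I            0.5249      0.4891      0.4692
  C           -0.4924      0.4924      0.3283
  E           0.03252      0.9815      0.7975
  solve Keq expr → x = 0.1641; check Q = 1.7480e+04
Then change container volume by factor 1.25 (V_new/V_old).
Step 2:
                    B           M           D
  I           0.02602      0.7852       0.638
  C         -0.003444    0.003444    0.002296
  E           0.02257      0.7886      0.6403
  solve Keq expr → x = 0.001148; check Q = 1.7480e+04

[B]_eq = 0.02257 M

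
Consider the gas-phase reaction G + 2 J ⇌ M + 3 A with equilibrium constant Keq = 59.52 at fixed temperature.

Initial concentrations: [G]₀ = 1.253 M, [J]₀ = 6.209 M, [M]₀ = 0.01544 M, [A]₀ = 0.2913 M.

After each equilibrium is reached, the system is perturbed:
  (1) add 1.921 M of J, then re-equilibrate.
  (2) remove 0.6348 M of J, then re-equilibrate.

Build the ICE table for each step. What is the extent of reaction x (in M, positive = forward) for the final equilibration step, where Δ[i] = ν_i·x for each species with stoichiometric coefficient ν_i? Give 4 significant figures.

Q₀ = 7.9009e-06 vs Keq = 59.52 ⇒ Q<K, forward
Step 1:
                  G         J         M         A
  Initial     1.253     6.209   0.01544    0.2913
  Change     -1.178    -2.355     1.178     3.533
  Equil     0.07546     3.854     1.193     3.824
  solve Keq expr → x = 1.178; check Q = 59.52
Then add 1.921 M of J.
Step 2:
                  G         J         M         A
  Initial   0.07546     5.775     1.193     3.824
  Change   -0.03675  -0.07351   0.03675    0.1103
  Equil      0.0387     5.701      1.23     3.934
  solve Keq expr → x = 0.03675; check Q = 59.52
Then remove 0.6348 M of J.
Step 3:
                  G         J         M         A
  Initial    0.0387     5.067      1.23     3.934
  Change   0.008676   0.01735 -0.008676  -0.02603
  Equil     0.04738     5.084     1.221     3.908
  solve Keq expr → x = -0.008676; check Q = 59.52

x = -0.008676 M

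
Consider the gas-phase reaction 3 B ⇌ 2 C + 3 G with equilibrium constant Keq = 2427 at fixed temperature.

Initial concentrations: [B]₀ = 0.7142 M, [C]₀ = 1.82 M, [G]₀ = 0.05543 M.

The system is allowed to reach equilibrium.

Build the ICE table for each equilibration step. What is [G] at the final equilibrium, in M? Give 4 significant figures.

Q₀ = 0.001549 vs Keq = 2427 ⇒ Q<K, forward
Step 1:
                   B          C          G
  init        0.7142       1.82    0.05543
  Δ          -0.6273     0.4182     0.6273
  eq         0.08692      2.238     0.6827
  solve Keq expr → x = 0.2091; check Q = 2427

[G]_eq = 0.6827 M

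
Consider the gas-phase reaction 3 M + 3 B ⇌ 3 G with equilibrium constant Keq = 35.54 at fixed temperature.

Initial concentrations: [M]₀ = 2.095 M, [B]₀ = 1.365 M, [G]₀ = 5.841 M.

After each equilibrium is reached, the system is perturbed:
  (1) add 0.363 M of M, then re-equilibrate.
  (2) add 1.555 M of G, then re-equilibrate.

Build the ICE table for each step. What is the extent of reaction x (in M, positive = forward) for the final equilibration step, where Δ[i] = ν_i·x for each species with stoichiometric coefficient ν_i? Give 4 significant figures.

Q₀ = 8.521 vs Keq = 35.54 ⇒ Q<K, forward
Step 1:
                  M         B         G
  init        2.095     1.365     5.841
  Δ         -0.3139   -0.3139    0.3139
  eq          1.781     1.051     6.155
  solve Keq expr → x = 0.1046; check Q = 35.54
Then add 0.363 M of M.
Step 2:
                  M         B         G
  init        2.144     1.051     6.155
  Δ         -0.1127   -0.1127    0.1127
  eq          2.031    0.9384     6.268
  solve Keq expr → x = 0.03755; check Q = 35.54
Then add 1.555 M of G.
Step 3:
                  M         B         G
  init        2.031    0.9384     7.823
  Δ          0.1386    0.1386   -0.1386
  eq           2.17     1.077     7.684
  solve Keq expr → x = -0.0462; check Q = 35.54

x = -0.0462 M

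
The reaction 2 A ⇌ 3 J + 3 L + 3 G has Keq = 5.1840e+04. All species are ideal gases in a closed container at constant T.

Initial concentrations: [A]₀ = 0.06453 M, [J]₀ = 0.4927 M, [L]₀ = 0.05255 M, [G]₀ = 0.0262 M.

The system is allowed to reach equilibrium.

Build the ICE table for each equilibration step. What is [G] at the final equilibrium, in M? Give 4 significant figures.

Q₀ = 7.4963e-08 vs Keq = 5.1840e+04 ⇒ Q<K, forward
Step 1:
                    A           J           L           G
  Initial     0.06453      0.4927     0.05255      0.0262
  Change     -0.06453     0.09679     0.09679     0.09679
  Equil    4.9479e-06      0.5895      0.1493       0.123
  solve Keq expr → x = 0.03226; check Q = 5.1840e+04

[G]_eq = 0.123 M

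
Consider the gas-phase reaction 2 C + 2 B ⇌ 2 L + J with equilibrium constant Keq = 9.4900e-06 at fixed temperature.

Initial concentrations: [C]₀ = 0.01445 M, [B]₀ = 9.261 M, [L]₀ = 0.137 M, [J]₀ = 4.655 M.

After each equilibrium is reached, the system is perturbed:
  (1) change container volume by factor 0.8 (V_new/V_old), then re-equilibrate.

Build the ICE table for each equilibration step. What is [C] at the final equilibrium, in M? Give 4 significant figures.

Q₀ = 4.879 vs Keq = 9.4900e-06 ⇒ Q>K, reverse
Step 1:
                   C          B          L          J
  Initial    0.01445      9.261      0.137      4.655
  Change       0.135      0.135     -0.135   -0.06749
  Equil       0.1494      9.396   0.002019      4.588
  solve Keq expr → x = -0.06749; check Q = 9.4900e-06
Then change container volume by factor 0.8 (V_new/V_old).
Step 2:
                   C          B          L          J
  Initial     0.1868      11.74   0.002524      5.734
  Change  -2.9341e-04 -2.9341e-04 2.9341e-04 1.4671e-04
  Equil       0.1865      11.74   0.002818      5.735
  solve Keq expr → x = 1.4671e-04; check Q = 9.4900e-06

[C]_eq = 0.1865 M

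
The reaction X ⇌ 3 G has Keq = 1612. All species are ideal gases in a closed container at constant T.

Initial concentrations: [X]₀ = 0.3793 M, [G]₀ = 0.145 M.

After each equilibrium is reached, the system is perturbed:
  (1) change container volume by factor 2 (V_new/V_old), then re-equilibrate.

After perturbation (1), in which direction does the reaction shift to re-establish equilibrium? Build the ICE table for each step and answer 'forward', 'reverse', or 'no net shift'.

Direction: forward

Q₀ = 0.008038 vs Keq = 1612 ⇒ Q<K, forward
Step 1:
                    X           G
  init         0.3793       0.145
  Δ            -0.378       1.134
  eq         0.001298       1.279
  solve Keq expr → x = 0.378; check Q = 1612
Then change container volume by factor 2 (V_new/V_old).
Step 2:
                    X           G
  init     6.4897e-04      0.6395
  Δ       -4.8561e-04    0.001457
  eq       1.6335e-04       0.641
  solve Keq expr → x = 4.8561e-04; check Q = 1612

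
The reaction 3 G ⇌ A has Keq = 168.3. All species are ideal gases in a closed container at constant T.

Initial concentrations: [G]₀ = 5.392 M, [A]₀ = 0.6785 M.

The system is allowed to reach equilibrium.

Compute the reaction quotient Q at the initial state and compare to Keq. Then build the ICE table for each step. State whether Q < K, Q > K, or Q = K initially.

Q₀ = 0.004328 vs Keq = 168.3 ⇒ Q<K, forward
Step 1:
                  G         A
  I           5.392    0.6785
  C           -5.15     1.717
  E          0.2423     2.395
  solve Keq expr → x = 1.717; check Q = 168.3

Q₀ = 0.004328; Q < K (proceeds forward)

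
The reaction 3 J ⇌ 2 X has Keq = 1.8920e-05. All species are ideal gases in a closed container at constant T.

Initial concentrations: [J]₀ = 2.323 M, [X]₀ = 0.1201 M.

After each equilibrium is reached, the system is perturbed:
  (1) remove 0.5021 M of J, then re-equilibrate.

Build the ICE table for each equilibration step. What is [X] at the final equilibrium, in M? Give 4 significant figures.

[X]_eq = 0.01214 M

Q₀ = 0.001151 vs Keq = 1.8920e-05 ⇒ Q>K, reverse
Step 1:
                  J         X
  I           2.323    0.1201
  C          0.1547   -0.1031
  E           2.478   0.01696
  solve Keq expr → x = -0.05157; check Q = 1.8920e-05
Then remove 0.5021 M of J.
Step 2:
                  J         X
  I           1.976   0.01696
  C        0.007229 -0.004819
  E           1.983   0.01214
  solve Keq expr → x = -0.00241; check Q = 1.8920e-05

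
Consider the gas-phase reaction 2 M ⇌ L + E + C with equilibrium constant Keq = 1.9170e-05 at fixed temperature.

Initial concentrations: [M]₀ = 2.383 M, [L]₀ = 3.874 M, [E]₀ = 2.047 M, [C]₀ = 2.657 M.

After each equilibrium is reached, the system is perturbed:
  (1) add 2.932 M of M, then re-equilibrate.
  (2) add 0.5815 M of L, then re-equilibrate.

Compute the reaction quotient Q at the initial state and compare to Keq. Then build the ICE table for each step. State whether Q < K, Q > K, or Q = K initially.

Q₀ = 3.71; Q > K (proceeds reverse)

Q₀ = 3.71 vs Keq = 1.9170e-05 ⇒ Q>K, reverse
Step 1:
                    M           L           E           C
  init          2.383       3.874       2.047       2.657
  Δ             4.093      -2.046      -2.046      -2.046
  eq            6.476       1.828  7.2015e-04      0.6107
  solve Keq expr → x = -2.046; check Q = 1.9170e-05
Then add 2.932 M of M.
Step 2:
                    M           L           E           C
  init          9.408       1.828  7.2015e-04      0.6107
  Δ         -0.001593  7.9662e-04  7.9662e-04  7.9662e-04
  eq            9.406       1.829    0.001517      0.6115
  solve Keq expr → x = 7.9662e-04; check Q = 1.9170e-05
Then add 0.5815 M of L.
Step 3:
                    M           L           E           C
  init          9.406        2.41    0.001517      0.6115
  Δ        7.2987e-04 -3.6493e-04 -3.6493e-04 -3.6493e-04
  eq            9.407        2.41    0.001152      0.6112
  solve Keq expr → x = -3.6493e-04; check Q = 1.9170e-05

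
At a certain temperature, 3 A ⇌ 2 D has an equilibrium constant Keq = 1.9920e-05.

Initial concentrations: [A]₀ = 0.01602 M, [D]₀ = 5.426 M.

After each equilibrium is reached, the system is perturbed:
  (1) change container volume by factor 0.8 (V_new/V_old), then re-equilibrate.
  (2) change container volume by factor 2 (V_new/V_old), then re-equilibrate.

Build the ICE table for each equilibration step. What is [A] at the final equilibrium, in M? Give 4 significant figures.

[A]_eq = 5.022 M

Q₀ = 7.1610e+06 vs Keq = 1.9920e-05 ⇒ Q>K, reverse
Step 1:
                    A           D
  init        0.01602       5.426
  Δ             7.987      -5.325
  eq            8.003      0.1011
  solve Keq expr → x = -2.662; check Q = 1.9920e-05
Then change container volume by factor 0.8 (V_new/V_old).
Step 2:
                    A           D
  init             10      0.1263
  Δ          -0.02168     0.01445
  eq            9.983      0.1408
  solve Keq expr → x = 0.007226; check Q = 1.9920e-05
Then change container volume by factor 2 (V_new/V_old).
Step 3:
                    A           D
  init          4.991     0.07039
  Δ           0.03024    -0.02016
  eq            5.022     0.05022
  solve Keq expr → x = -0.01008; check Q = 1.9920e-05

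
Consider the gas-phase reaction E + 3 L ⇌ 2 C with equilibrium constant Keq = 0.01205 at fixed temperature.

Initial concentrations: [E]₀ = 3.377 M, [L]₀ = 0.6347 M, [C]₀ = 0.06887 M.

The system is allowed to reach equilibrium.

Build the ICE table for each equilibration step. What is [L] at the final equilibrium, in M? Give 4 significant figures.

Q₀ = 0.005493 vs Keq = 0.01205 ⇒ Q<K, forward
Step 1:
                   E          L          C
  Initial      3.377     0.6347    0.06887
  Change    -0.01215   -0.03646     0.0243
  Equil        3.365     0.5982    0.09317
  solve Keq expr → x = 0.01215; check Q = 0.01205

[L]_eq = 0.5982 M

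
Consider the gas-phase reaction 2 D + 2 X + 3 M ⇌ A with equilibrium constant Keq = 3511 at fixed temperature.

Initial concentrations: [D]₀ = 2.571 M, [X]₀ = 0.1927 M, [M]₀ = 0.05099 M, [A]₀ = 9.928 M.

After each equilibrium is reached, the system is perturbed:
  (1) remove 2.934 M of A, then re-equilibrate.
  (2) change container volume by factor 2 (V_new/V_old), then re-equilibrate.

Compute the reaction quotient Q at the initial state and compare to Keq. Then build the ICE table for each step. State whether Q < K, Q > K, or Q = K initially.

Q₀ = 3.0510e+05 vs Keq = 3511 ⇒ Q>K, reverse
Step 1:
                   D          X          M          A
  init         2.571     0.1927    0.05099      9.928
  Δ          0.08219    0.08219     0.1233    -0.0411
  eq           2.653     0.2749     0.1743      9.887
  solve Keq expr → x = -0.0411; check Q = 3511
Then remove 2.934 M of A.
Step 2:
                   D          X          M          A
  init         2.653     0.2749     0.1743      6.953
  Δ        -0.009991  -0.009991   -0.01499   0.004996
  eq           2.643     0.2649     0.1593      6.958
  solve Keq expr → x = 0.004996; check Q = 3511
Then change container volume by factor 2 (V_new/V_old).
Step 3:
                   D          X          M          A
  init         1.322     0.1325    0.07965      3.479
  Δ          0.09009    0.09009     0.1351   -0.04505
  eq           1.412     0.2225     0.2148      3.434
  solve Keq expr → x = -0.04505; check Q = 3511

Q₀ = 3.0510e+05; Q > K (proceeds reverse)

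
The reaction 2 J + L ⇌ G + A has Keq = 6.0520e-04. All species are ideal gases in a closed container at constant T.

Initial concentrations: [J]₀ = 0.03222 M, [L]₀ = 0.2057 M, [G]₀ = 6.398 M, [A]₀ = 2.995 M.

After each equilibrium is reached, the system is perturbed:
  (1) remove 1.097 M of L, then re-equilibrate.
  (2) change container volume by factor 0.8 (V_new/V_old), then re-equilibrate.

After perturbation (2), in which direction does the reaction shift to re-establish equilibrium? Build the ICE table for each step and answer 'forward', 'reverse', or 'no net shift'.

Direction: forward

Q₀ = 8.9734e+04 vs Keq = 6.0520e-04 ⇒ Q>K, reverse
Step 1:
                    J           L           G           A
  I           0.03222      0.2057       6.398       2.995
  C              5.95       2.975      -2.975      -2.975
  E             5.982       3.181       3.423     0.02012
  solve Keq expr → x = -2.975; check Q = 6.0520e-04
Then remove 1.097 M of L.
Step 2:
                    J           L           G           A
  I             5.982       2.084       3.423     0.02012
  C           0.01362     0.00681    -0.00681    -0.00681
  E             5.996        2.09       3.416     0.01331
  solve Keq expr → x = -0.00681; check Q = 6.0520e-04
Then change container volume by factor 0.8 (V_new/V_old).
Step 3:
                    J           L           G           A
  I             7.494       2.613        4.27     0.01664
  C         -0.008126   -0.004063    0.004063    0.004063
  E             7.486       2.609       4.274      0.0207
  solve Keq expr → x = 0.004063; check Q = 6.0520e-04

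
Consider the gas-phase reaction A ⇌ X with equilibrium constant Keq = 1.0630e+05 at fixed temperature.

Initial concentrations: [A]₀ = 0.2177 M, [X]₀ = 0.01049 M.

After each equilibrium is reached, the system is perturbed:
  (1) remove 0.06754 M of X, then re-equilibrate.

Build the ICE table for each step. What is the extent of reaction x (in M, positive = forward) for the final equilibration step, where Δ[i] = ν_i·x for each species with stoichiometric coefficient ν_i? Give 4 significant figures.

x = 6.3537e-07 M

Q₀ = 0.04819 vs Keq = 1.0630e+05 ⇒ Q<K, forward
Step 1:
                   A          X
  Initial     0.2177    0.01049
  Change     -0.2177     0.2177
  Equil   2.1466e-06     0.2282
  solve Keq expr → x = 0.2177; check Q = 1.0630e+05
Then remove 0.06754 M of X.
Step 2:
                   A          X
  Initial 2.1466e-06     0.1606
  Change  -6.3537e-07 6.3537e-07
  Equil   1.5113e-06     0.1606
  solve Keq expr → x = 6.3537e-07; check Q = 1.0630e+05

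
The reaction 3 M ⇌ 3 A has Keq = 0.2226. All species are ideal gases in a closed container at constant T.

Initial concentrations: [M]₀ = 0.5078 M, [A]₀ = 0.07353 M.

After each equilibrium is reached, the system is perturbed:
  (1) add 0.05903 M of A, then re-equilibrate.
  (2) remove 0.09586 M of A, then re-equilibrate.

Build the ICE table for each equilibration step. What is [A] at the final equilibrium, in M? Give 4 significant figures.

[A]_eq = 0.2055 M

Q₀ = 0.003036 vs Keq = 0.2226 ⇒ Q<K, forward
Step 1:
                    M           A
  I            0.5078     0.07353
  C           -0.1458      0.1458
  E             0.362      0.2194
  solve Keq expr → x = 0.04861; check Q = 0.2226
Then add 0.05903 M of A.
Step 2:
                    M           A
  I             0.362      0.2784
  C           0.03675    -0.03675
  E            0.3987      0.2416
  solve Keq expr → x = -0.01225; check Q = 0.2226
Then remove 0.09586 M of A.
Step 3:
                    M           A
  I            0.3987      0.1458
  C          -0.05969     0.05969
  E             0.339      0.2055
  solve Keq expr → x = 0.0199; check Q = 0.2226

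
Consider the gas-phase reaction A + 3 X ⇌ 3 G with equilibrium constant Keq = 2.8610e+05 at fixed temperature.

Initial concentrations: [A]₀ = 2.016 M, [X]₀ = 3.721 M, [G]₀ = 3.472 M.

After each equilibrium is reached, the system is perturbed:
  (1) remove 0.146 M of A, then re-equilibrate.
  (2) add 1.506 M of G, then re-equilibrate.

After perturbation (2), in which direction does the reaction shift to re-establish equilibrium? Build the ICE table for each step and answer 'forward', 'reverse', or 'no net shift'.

Q₀ = 0.403 vs Keq = 2.8610e+05 ⇒ Q<K, forward
Step 1:
                   A          X          G
  Initial      2.016      3.721      3.472
  Change      -1.202     -3.606      3.606
  Equil        0.814      0.115      7.078
  solve Keq expr → x = 1.202; check Q = 2.8610e+05
Then remove 0.146 M of A.
Step 2:
                   A          X          G
  Initial      0.668      0.115      7.078
  Change    0.002517   0.007551  -0.007551
  Equil       0.6705     0.1226       7.07
  solve Keq expr → x = -0.002517; check Q = 2.8610e+05
Then add 1.506 M of G.
Step 3:
                   A          X          G
  Initial     0.6705     0.1226      8.576
  Change    0.008356    0.02507   -0.02507
  Equil       0.6789     0.1477      8.551
  solve Keq expr → x = -0.008356; check Q = 2.8610e+05

Direction: reverse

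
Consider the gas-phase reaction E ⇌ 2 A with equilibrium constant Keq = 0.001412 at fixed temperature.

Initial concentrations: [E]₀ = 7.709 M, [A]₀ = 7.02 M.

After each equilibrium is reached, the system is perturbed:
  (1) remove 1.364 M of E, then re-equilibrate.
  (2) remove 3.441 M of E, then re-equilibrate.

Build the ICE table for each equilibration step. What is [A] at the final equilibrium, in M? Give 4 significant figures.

[A]_eq = 0.09481 M

Q₀ = 6.393 vs Keq = 0.001412 ⇒ Q>K, reverse
Step 1:
                    E           A
  I             7.709        7.02
  C             3.447      -6.894
  E             11.16      0.1255
  solve Keq expr → x = -3.447; check Q = 0.001412
Then remove 1.364 M of E.
Step 2:
                    E           A
  I             9.792      0.1255
  C          0.003949   -0.007899
  E             9.796      0.1176
  solve Keq expr → x = -0.003949; check Q = 0.001412
Then remove 3.441 M of E.
Step 3:
                    E           A
  I             6.355      0.1176
  C            0.0114     -0.0228
  E             6.367     0.09481
  solve Keq expr → x = -0.0114; check Q = 0.001412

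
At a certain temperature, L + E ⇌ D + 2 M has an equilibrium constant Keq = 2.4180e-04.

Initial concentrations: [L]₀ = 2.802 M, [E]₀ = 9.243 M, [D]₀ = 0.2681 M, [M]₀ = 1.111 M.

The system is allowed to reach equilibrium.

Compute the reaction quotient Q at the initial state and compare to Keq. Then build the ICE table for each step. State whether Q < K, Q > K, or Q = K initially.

Q₀ = 0.01278 vs Keq = 2.4180e-04 ⇒ Q>K, reverse
Step 1:
                  L         E         D         M
  I           2.802     9.243    0.2681     1.111
  C          0.2494    0.2494   -0.2494   -0.4988
  E           3.051     9.492   0.01869    0.6122
  solve Keq expr → x = -0.2494; check Q = 2.4180e-04

Q₀ = 0.01278; Q > K (proceeds reverse)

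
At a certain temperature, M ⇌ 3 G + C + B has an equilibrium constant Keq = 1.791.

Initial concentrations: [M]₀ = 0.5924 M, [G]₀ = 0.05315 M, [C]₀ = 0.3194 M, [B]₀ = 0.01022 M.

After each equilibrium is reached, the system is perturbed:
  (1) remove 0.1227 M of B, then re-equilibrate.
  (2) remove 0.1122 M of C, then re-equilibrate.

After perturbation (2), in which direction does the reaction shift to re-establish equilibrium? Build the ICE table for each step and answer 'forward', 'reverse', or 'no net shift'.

Q₀ = 8.2733e-07 vs Keq = 1.791 ⇒ Q<K, forward
Step 1:
                  M         G         C         B
  init       0.5924   0.05315    0.3194   0.01022
  Δ         -0.3679     1.104    0.3679    0.3679
  eq         0.2245     1.157    0.6873    0.3781
  solve Keq expr → x = 0.3679; check Q = 1.791
Then remove 0.1227 M of B.
Step 2:
                  M         G         C         B
  init       0.2245     1.157    0.6873    0.2554
  Δ         -0.0225   0.06749    0.0225    0.0225
  eq          0.202     1.224    0.7098    0.2779
  solve Keq expr → x = 0.0225; check Q = 1.791
Then remove 0.1122 M of C.
Step 3:
                  M         G         C         B
  init        0.202     1.224    0.5976    0.2779
  Δ       -0.009813   0.02944  0.009813  0.009813
  eq         0.1922     1.254    0.6074    0.2877
  solve Keq expr → x = 0.009813; check Q = 1.791

Direction: forward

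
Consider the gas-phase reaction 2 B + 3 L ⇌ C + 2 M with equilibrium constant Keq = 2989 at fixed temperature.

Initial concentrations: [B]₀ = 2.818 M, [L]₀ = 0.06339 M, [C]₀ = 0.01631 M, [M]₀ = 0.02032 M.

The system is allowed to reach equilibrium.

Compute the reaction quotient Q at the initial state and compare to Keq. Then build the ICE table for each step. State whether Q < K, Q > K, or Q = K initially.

Q₀ = 0.003329; Q < K (proceeds forward)

Q₀ = 0.003329 vs Keq = 2989 ⇒ Q<K, forward
Step 1:
                   B          L          C          M
  I            2.818    0.06339    0.01631    0.02032
  C         -0.04105   -0.06157    0.02052    0.04105
  E            2.777   0.001819    0.03683    0.06137
  solve Keq expr → x = 0.02052; check Q = 2989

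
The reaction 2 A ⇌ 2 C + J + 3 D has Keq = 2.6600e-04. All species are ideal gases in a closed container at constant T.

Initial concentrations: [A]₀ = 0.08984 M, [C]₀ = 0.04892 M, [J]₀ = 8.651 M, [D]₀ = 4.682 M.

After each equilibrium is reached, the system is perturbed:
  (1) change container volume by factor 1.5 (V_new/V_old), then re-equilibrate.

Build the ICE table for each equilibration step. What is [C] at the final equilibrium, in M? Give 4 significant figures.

[C]_eq = 1.1666e-04 M

Q₀ = 263.3 vs Keq = 2.6600e-04 ⇒ Q>K, reverse
Step 1:
                   A          C          J          D
  I          0.08984    0.04892      8.651      4.682
  C          0.04884   -0.04884   -0.02442   -0.07326
  E           0.1387 7.7834e-05      8.627      4.609
  solve Keq expr → x = -0.02442; check Q = 2.6600e-04
Then change container volume by factor 1.5 (V_new/V_old).
Step 2:
                   A          C          J          D
  I          0.09245 5.1889e-05      5.751      3.072
  C       -6.4774e-05 6.4774e-05 3.2387e-05 9.7161e-05
  E          0.09239 1.1666e-04      5.751      3.073
  solve Keq expr → x = 3.2387e-05; check Q = 2.6600e-04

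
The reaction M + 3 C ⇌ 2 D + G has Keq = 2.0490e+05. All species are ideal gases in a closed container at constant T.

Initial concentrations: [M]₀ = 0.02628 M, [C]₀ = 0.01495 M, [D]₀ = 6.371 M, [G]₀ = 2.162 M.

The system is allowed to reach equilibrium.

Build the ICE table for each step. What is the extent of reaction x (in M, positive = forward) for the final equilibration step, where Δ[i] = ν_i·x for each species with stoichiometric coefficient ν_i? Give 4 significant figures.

x = -0.05251 M

Q₀ = 9.9936e+08 vs Keq = 2.0490e+05 ⇒ Q>K, reverse
Step 1:
                    M           C           D           G
  init        0.02628     0.01495       6.371       2.162
  Δ           0.05251      0.1575      -0.105    -0.05251
  eq          0.07879      0.1725       6.266       2.109
  solve Keq expr → x = -0.05251; check Q = 2.0490e+05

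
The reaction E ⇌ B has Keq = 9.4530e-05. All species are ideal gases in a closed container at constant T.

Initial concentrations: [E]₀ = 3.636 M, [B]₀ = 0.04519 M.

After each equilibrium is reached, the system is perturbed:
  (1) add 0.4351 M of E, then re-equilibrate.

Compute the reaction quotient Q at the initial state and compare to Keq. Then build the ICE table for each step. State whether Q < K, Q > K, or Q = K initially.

Q₀ = 0.01243 vs Keq = 9.4530e-05 ⇒ Q>K, reverse
Step 1:
                  E         B
  Initial     3.636   0.04519
  Change    0.04484  -0.04484
  Equil       3.681 3.4795e-04
  solve Keq expr → x = -0.04484; check Q = 9.4530e-05
Then add 0.4351 M of E.
Step 2:
                  E         B
  Initial     4.116 3.4795e-04
  Change  -4.1126e-05 4.1126e-05
  Equil       4.116 3.8908e-04
  solve Keq expr → x = 4.1126e-05; check Q = 9.4530e-05

Q₀ = 0.01243; Q > K (proceeds reverse)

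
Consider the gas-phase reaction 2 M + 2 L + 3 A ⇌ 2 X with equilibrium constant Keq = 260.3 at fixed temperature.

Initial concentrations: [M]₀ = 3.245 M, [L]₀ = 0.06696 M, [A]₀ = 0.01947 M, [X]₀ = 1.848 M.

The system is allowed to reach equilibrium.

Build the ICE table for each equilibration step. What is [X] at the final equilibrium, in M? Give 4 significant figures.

Q₀ = 9.8004e+06 vs Keq = 260.3 ⇒ Q>K, reverse
Step 1:
                  M         L         A         X
  I           3.245   0.06696   0.01947     1.848
  C          0.1617    0.1617    0.2426   -0.1617
  E           3.407    0.2287    0.2621     1.686
  solve Keq expr → x = -0.08086; check Q = 260.3

[X]_eq = 1.686 M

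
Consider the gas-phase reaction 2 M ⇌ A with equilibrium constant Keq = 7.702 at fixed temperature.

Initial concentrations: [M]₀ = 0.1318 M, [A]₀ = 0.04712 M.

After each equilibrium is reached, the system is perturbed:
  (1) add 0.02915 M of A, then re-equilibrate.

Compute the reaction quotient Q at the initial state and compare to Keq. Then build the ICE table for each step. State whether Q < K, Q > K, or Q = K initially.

Q₀ = 2.713 vs Keq = 7.702 ⇒ Q<K, forward
Step 1:
                   M          A
  I           0.1318    0.04712
  C         -0.03885    0.01942
  E          0.09295    0.06654
  solve Keq expr → x = 0.01942; check Q = 7.702
Then add 0.02915 M of A.
Step 2:
                   M          A
  I          0.09295    0.09569
  C          0.01428  -0.007138
  E           0.1072    0.08856
  solve Keq expr → x = -0.007138; check Q = 7.702

Q₀ = 2.713; Q < K (proceeds forward)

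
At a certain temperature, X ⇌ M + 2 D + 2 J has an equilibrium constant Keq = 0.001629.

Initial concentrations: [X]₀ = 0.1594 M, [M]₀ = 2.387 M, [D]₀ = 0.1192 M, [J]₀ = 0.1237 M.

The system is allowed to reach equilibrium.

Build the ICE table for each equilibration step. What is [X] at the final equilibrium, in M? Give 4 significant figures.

Q₀ = 0.003256 vs Keq = 0.001629 ⇒ Q>K, reverse
Step 1:
                  X         M         D         J
  init       0.1594     2.387    0.1192    0.1237
  Δ        0.008903 -0.008903  -0.01781  -0.01781
  eq         0.1683     2.378    0.1014    0.1059
  solve Keq expr → x = -0.008903; check Q = 0.001629

[X]_eq = 0.1683 M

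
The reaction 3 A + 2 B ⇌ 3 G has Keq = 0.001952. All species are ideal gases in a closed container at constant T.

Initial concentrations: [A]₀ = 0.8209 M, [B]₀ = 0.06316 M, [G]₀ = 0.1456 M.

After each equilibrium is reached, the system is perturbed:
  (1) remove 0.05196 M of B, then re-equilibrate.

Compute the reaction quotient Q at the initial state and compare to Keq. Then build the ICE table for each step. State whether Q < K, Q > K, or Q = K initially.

Q₀ = 1.399; Q > K (proceeds reverse)

Q₀ = 1.399 vs Keq = 0.001952 ⇒ Q>K, reverse
Step 1:
                  A         B         G
  I          0.8209   0.06316    0.1456
  C          0.1142   0.07613   -0.1142
  E          0.9351    0.1393    0.0314
  solve Keq expr → x = -0.03807; check Q = 0.001952
Then remove 0.05196 M of B.
Step 2:
                  A         B         G
  I          0.9351   0.08733    0.0314
  C        0.007358  0.004905 -0.007358
  E          0.9425   0.09224   0.02404
  solve Keq expr → x = -0.002453; check Q = 0.001952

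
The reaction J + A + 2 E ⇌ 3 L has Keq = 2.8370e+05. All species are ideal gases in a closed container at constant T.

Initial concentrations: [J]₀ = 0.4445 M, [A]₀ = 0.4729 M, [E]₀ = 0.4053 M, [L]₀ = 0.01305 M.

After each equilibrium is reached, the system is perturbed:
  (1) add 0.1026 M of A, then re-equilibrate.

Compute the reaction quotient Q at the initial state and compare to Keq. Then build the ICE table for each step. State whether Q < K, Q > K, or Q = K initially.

Q₀ = 6.4363e-05; Q < K (proceeds forward)

Q₀ = 6.4363e-05 vs Keq = 2.8370e+05 ⇒ Q<K, forward
Step 1:
                   J          A          E          L
  init        0.4445     0.4729     0.4053    0.01305
  Δ          -0.2009    -0.2009    -0.4018     0.6027
  eq          0.2436      0.272   0.003524     0.6157
  solve Keq expr → x = 0.2009; check Q = 2.8370e+05
Then add 0.1026 M of A.
Step 2:
                   J          A          E          L
  init        0.2436     0.3746   0.003524     0.6157
  Δ       -2.5641e-04 -2.5641e-04 -5.1282e-04 7.6923e-04
  eq          0.2434     0.3744   0.003011     0.6165
  solve Keq expr → x = 2.5641e-04; check Q = 2.8370e+05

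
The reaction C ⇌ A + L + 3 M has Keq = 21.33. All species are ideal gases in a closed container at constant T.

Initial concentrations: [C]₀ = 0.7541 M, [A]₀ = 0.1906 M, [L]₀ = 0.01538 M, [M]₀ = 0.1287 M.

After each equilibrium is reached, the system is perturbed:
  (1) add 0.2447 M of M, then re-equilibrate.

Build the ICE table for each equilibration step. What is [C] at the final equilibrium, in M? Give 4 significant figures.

[C]_eq = 0.1861 M

Q₀ = 8.2868e-06 vs Keq = 21.33 ⇒ Q<K, forward
Step 1:
                    C           A           L           M
  init         0.7541      0.1906     0.01538      0.1287
  Δ           -0.5957      0.5957      0.5957       1.787
  eq           0.1584      0.7863      0.6111       1.916
  solve Keq expr → x = 0.5957; check Q = 21.33
Then add 0.2447 M of M.
Step 2:
                    C           A           L           M
  init         0.1584      0.7863      0.6111       2.161
  Δ           0.02766    -0.02766    -0.02766    -0.08299
  eq           0.1861      0.7586      0.5834       2.078
  solve Keq expr → x = -0.02766; check Q = 21.33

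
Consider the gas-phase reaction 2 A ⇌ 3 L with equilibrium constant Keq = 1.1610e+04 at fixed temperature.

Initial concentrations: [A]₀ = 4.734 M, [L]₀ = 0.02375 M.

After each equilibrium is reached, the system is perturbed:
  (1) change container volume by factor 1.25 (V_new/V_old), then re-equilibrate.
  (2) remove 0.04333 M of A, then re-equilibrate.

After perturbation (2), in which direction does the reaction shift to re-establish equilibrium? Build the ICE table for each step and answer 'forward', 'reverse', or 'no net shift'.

Q₀ = 5.9777e-07 vs Keq = 1.1610e+04 ⇒ Q<K, forward
Step 1:
                    A           L
  Initial       4.734     0.02375
  Change       -4.567        6.85
  Equil        0.1673       6.874
  solve Keq expr → x = 2.283; check Q = 1.1610e+04
Then change container volume by factor 1.25 (V_new/V_old).
Step 2:
                    A           L
  Initial      0.1338       5.499
  Change     -0.01347      0.0202
  Equil        0.1203       5.519
  solve Keq expr → x = 0.006733; check Q = 1.1610e+04
Then remove 0.04333 M of A.
Step 3:
                    A           L
  Initial     0.07701       5.519
  Change      0.04131    -0.06196
  Equil        0.1183       5.457
  solve Keq expr → x = -0.02065; check Q = 1.1610e+04

Direction: reverse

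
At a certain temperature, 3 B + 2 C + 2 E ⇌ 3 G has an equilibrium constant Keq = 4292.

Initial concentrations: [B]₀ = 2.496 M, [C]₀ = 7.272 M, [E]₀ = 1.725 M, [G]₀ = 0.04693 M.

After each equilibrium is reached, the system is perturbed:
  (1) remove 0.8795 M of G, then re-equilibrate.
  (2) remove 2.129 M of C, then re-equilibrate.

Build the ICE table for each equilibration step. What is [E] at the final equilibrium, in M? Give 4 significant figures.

[E]_eq = 0.1541 M

Q₀ = 4.2241e-08 vs Keq = 4292 ⇒ Q<K, forward
Step 1:
                   B          C          E          G
  init         2.496      7.272      1.725    0.04693
  Δ           -2.342     -1.561     -1.561      2.342
  eq          0.1538      5.711     0.1636      2.389
  solve Keq expr → x = 0.7807; check Q = 4292
Then remove 0.8795 M of G.
Step 2:
                   B          C          E          G
  init        0.1538      5.711     0.1636       1.51
  Δ         -0.04079   -0.02719   -0.02719    0.04079
  eq          0.1131      5.683     0.1364       1.55
  solve Keq expr → x = 0.0136; check Q = 4292
Then remove 2.129 M of C.
Step 3:
                   B          C          E          G
  init        0.1131      3.554     0.1364       1.55
  Δ          0.02655     0.0177     0.0177   -0.02655
  eq          0.1396      3.572     0.1541      1.524
  solve Keq expr → x = -0.008851; check Q = 4292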